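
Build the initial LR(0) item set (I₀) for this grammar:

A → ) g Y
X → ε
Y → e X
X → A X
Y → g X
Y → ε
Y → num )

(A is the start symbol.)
First, augment the grammar with A' → A
I₀ = CLOSURE({ [A' → . A] }):
  [A' → . A] has the dot before A: add [A → . ) g Y]
No further items can be added.

I₀ = { [A → . ) g Y], [A' → . A] }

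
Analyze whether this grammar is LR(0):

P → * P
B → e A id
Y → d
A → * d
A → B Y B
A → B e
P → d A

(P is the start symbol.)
Yes, the grammar is LR(0)

A grammar is LR(0) if no state in the canonical LR(0) collection has:
  - both a shift item (dot before a terminal) and a complete item (shift-reduce conflict), or
  - two or more complete items (reduce-reduce conflict; the accept item [P' → P .] counts as a complete item here).

Augment with P' → P and build the canonical LR(0) collection (I0 = CLOSURE({[P' → . P]}), then GOTO on every symbol after a dot until no new states appear). It has 16 states:
  I0: { [P → . * P], [P → . d A], [P' → . P] }  — shift
  I1: { [P → * . P], [P → . * P], [P → . d A] }  — shift
  I2: { [P' → P .] }  — accept
  I3: { [A → . * d], [A → . B Y B], [A → . B e], [B → . e A id], [P → d . A] }  — shift
  I4: { [A → * . d] }  — shift
  I5: { [P → d A .] }  — reduce
  I6: { [A → B . Y B], [A → B . e], [Y → . d] }  — shift
  I7: { [A → . * d], [A → . B Y B], [A → . B e], [B → . e A id], [B → e . A id] }  — shift
  I8: { [B → e A . id] }  — shift
  I9: { [B → e A id .] }  — reduce
  I10: { [A → B Y . B], [B → . e A id] }  — shift
  I11: { [Y → d .] }  — reduce
  I12: { [A → B e .] }  — reduce
  I13: { [A → B Y B .] }  — reduce
  I14: { [A → * d .] }  — reduce
  I15: { [P → * P .] }  — reduce

Every state is either a pure shift/goto state or contains exactly one complete item and nothing to shift — no conflicts. The grammar is LR(0).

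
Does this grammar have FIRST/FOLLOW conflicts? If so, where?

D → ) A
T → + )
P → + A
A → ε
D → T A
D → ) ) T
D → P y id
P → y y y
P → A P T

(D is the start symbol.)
No FIRST/FOLLOW conflicts.

A FIRST/FOLLOW conflict occurs when a non-terminal N has a nullable alternative N → β (β ⇒* ε) and another alternative N → α with FIRST(α) ∩ FOLLOW(N) ≠ ∅: on such a lookahead the parser cannot decide between expanding α and letting N vanish via β.

Nullable non-terminals: A.
A has a nullable alternative but only one production, so nothing to check.

D, P, T have no nullable alternative, so no FIRST/FOLLOW check is needed there.

No FIRST/FOLLOW conflicts found.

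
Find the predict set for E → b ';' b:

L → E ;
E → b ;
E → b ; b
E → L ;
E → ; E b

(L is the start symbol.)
{ 'b' }

PREDICT(E → b ';' b) = (FIRST(RHS) \ {ε}) ∪ (FOLLOW(E) if ε ∈ FIRST(RHS), i.e. RHS ⇒* ε)
FIRST(b ';' b) = { 'b' }
ε ∉ FIRST(b ';' b), so FOLLOW(E) is not added.
PREDICT(E → b ';' b) = { 'b' }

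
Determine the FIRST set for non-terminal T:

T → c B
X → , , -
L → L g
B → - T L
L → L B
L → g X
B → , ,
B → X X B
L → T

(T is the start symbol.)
From T → c B:
  - c is a terminal: add 'c' and stop

Collecting: FIRST(T) = { 'c' }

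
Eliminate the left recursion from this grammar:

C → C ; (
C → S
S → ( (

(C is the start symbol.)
C is directly left-recursive. The standard transformation for
  A → A α₁ | ... | A α_m | β₁ | ... | β_n
is
  A  → β₁ A' | ... | β_n A'
  A' → α₁ A' | ... | α_m A' | ε

C → S becomes C → S C'
C → C ; ( becomes C' → ; ( C'
Add C' → ε

Productions for other non-terminals are unchanged:
  S → ( (

Resulting grammar:
C → S C'
C' → ; ( C'
C' → ε
S → ( (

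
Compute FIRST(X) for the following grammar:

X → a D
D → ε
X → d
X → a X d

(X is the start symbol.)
From X → a D:
  - a is a terminal: add 'a' and stop
From X → d:
  - d is a terminal: add 'd' and stop
From X → a X d:
  - a is a terminal: add 'a' and stop

Collecting: FIRST(X) = { 'a', 'd' }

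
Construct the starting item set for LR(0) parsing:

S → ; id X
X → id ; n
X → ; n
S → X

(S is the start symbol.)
First, augment the grammar with S' → S
I₀ = CLOSURE({ [S' → . S] }):
  [S' → . S] has the dot before S: add [S → . ; id X], [S → . X]
  [S → . X] has the dot before X: add [X → . id ; n], [X → . ; n]
No further items can be added.

I₀ = { [S → . ; id X], [S → . X], [S' → . S], [X → . ; n], [X → . id ; n] }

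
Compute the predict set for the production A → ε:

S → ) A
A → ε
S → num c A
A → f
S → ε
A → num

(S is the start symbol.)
{ $ }

PREDICT(A → ε) = (FIRST(RHS) \ {ε}) ∪ (FOLLOW(A) if ε ∈ FIRST(RHS), i.e. RHS ⇒* ε)
The right-hand side is ε (FIRST(ε) = { ε }), so the predict set is FOLLOW(A) = { $ }
PREDICT(A → ε) = { $ }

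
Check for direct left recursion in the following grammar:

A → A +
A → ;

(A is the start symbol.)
Direct left recursion occurs when N → N α for some non-terminal N (the right-hand side begins with the left-hand side itself).

A → A +: LEFT RECURSIVE (starts with A)
A → ;: starts with ';'

The grammar has direct left recursion on: A.

Answer: Yes, A is left-recursive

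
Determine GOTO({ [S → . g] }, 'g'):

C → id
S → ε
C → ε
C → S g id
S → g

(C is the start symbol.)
{ [S → g .] }

GOTO(I, 'g') = CLOSURE({ [A → αX.β] : [A → α.Xβ] ∈ I, X = 'g' })

Items with dot before 'g', with the dot advanced:
  [S → . g] → [S → g .]
Closure adds nothing (no advanced item has the dot before a non-terminal).

GOTO = { [S → g .] }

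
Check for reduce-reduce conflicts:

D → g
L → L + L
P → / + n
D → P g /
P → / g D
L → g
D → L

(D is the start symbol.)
Yes — I5: [D → g .] vs [L → g .]

A reduce-reduce conflict occurs when an LR(0) state has two complete items [A → α .] and [B → β .] — both call for a reduction, and with no lookahead the parser cannot choose between them.

Augment with D' → D and build the canonical LR(0) collection (I0 = CLOSURE({[D' → . D]}), then GOTO on every symbol after a dot until no new states appear). It has 15 states:
  I0: { [D → . L], [D → . P g /], [D → . g], [D' → . D], [L → . L + L], [L → . g], [P → . / + n], [P → . / g D] }  — shift
  I1: { [P → / . + n], [P → / . g D] }  — shift
  I2: { [D' → D .] }  — accept
  I3: { [D → L .], [L → L . + L] }  — shift, reduce
  I4: { [D → P . g /] }  — shift
  I5: { [D → g .], [L → g .] }  — 2 reduces
  I6: { [D → P g . /] }  — shift
  I7: { [D → P g / .] }  — reduce
  I8: { [L → . L + L], [L → . g], [L → L + . L] }  — shift
  I9: { [L → L + L .], [L → L . + L] }  — shift, reduce
  I10: { [L → g .] }  — reduce
  I11: { [P → / + . n] }  — shift
  I12: { [D → . L], [D → . P g /], [D → . g], [L → . L + L], [L → . g], [P → . / + n], [P → . / g D], [P → / g . D] }  — shift
  I13: { [P → / g D .] }  — reduce
  I14: { [P → / + n .] }  — reduce

I5 contains complete items [D → g .], [L → g .] — reduce-reduce conflict.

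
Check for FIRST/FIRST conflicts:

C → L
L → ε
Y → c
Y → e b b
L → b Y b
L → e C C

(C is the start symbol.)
No FIRST/FIRST conflicts.

A FIRST/FIRST conflict occurs when two productions N → α and N → β for the same non-terminal have FIRST(α) ∩ FIRST(β) ≠ ∅ (with ε ∈ FIRST of a nullable right-hand side, so two nullable alternatives also conflict).

Productions for L:
  L → ε: FIRST = { ε }
  L → b Y b: FIRST = { 'b' }
  L → e C C: FIRST = { 'e' }
Productions for Y:
  Y → c: FIRST = { 'c' }
  Y → e b b: FIRST = { 'e' }
C has only one production, so no FIRST/FIRST conflict is possible there.

All alternatives of each non-terminal have pairwise disjoint FIRST sets.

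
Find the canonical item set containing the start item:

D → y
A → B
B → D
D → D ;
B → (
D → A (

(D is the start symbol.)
{ [A → . B], [B → . (], [B → . D], [D → . A (], [D → . D ;], [D → . y], [D' → . D] }

First, augment the grammar with D' → D
I₀ = CLOSURE({ [D' → . D] }):
  [D' → . D] has the dot before D: add [D → . y], [D → . D ;], [D → . A (]
  [D → . A (] has the dot before A: add [A → . B]
  [A → . B] has the dot before B: add [B → . D], [B → . (]
No further items can be added.

I₀ = { [A → . B], [B → . (], [B → . D], [D → . A (], [D → . D ;], [D → . y], [D' → . D] }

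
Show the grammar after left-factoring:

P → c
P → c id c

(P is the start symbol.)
P → c P'
P' → ε
P' → id c

Left-factoring transforms A → αβ₁ | αβ₂ into A → αA' and A' → β₁ | β₂
(α is the longest common prefix among the alternatives). Repeat until
no nonterminal has two alternatives with a common prefix.

Round 1: P has alternatives sharing prefix 'c'. Introduce P': P → c P'
  Add: P' → ε
  Add: P' → id c

No remaining common prefixes — done.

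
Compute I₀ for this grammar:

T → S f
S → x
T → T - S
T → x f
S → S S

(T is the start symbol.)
First, augment the grammar with T' → T
I₀ = CLOSURE({ [T' → . T] }):
  [T' → . T] has the dot before T: add [T → . S f], [T → . T - S], [T → . x f]
  [T → . S f] has the dot before S: add [S → . x], [S → . S S]
No further items can be added.

I₀ = { [S → . S S], [S → . x], [T → . S f], [T → . T - S], [T → . x f], [T' → . T] }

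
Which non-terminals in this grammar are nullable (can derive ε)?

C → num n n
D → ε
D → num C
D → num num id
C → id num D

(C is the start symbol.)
{ 'D' }

A non-terminal is nullable if it can derive ε (the empty string): either it has an ε-production, or it has a production whose right-hand side consists entirely of nullable non-terminals.

ε-productions: D → ε
So D is immediately nullable.
No further non-terminal can be added: every production for the remaining non-terminals contains a terminal or a non-nullable non-terminal.
Nullable = { 'D' }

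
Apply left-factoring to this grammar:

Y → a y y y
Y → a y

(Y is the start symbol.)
Left-factoring transforms A → αβ₁ | αβ₂ into A → αA' and A' → β₁ | β₂
(α is the longest common prefix among the alternatives). Repeat until
no nonterminal has two alternatives with a common prefix.

Round 1: Y has alternatives sharing prefix 'a y'. Introduce Y': Y → a y Y'
  Add: Y' → y y
  Add: Y' → ε

No remaining common prefixes — done.

Resulting grammar:
Y → a y Y'
Y' → y y
Y' → ε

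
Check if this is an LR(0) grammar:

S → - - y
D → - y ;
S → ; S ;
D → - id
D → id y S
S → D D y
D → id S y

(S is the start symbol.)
Augment with S' → S and build the canonical LR(0) collection (I0 = CLOSURE({[S' → . S]}), then GOTO on every symbol after a dot until no new states appear). It has 20 states:
  I0: { [D → . - id], [D → . - y ;], [D → . id S y], [D → . id y S], [S → . - - y], [S → . ; S ;], [S → . D D y], [S' → . S] }  — shift
  I1: { [D → - . id], [D → - . y ;], [S → - . - y] }  — shift
  I2: { [D → . - id], [D → . - y ;], [D → . id S y], [D → . id y S], [S → . - - y], [S → . ; S ;], [S → . D D y], [S → ; . S ;] }  — shift
  I3: { [D → . - id], [D → . - y ;], [D → . id S y], [D → . id y S], [S → D . D y] }  — shift
  I4: { [S' → S .] }  — accept
  I5: { [D → . - id], [D → . - y ;], [D → . id S y], [D → . id y S], [D → id . S y], [D → id . y S], [S → . - - y], [S → . ; S ;], [S → . D D y] }  — shift
  I6: { [D → id S . y] }  — shift
  I7: { [D → . - id], [D → . - y ;], [D → . id S y], [D → . id y S], [D → id y . S], [S → . - - y], [S → . ; S ;], [S → . D D y] }  — shift
  I8: { [D → id y S .] }  — reduce
  I9: { [D → id S y .] }  — reduce
  I10: { [D → - . id], [D → - . y ;] }  — shift
  I11: { [S → D D . y] }  — shift
  I12: { [S → D D y .] }  — reduce
  I13: { [D → - id .] }  — reduce
  I14: { [D → - y . ;] }  — shift
  I15: { [D → - y ; .] }  — reduce
  I16: { [S → ; S . ;] }  — shift
  I17: { [S → ; S ; .] }  — reduce
  I18: { [S → - - . y] }  — shift
  I19: { [S → - - y .] }  — reduce

Every state is either a pure shift/goto state or contains exactly one complete item and nothing to shift — no conflicts. The grammar is LR(0).

Answer: Yes, the grammar is LR(0)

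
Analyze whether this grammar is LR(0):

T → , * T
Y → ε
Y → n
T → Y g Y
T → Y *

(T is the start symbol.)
No. Shift-reduce conflict between [Y → .] and [T → . , * T]

A grammar is LR(0) if no state in the canonical LR(0) collection has:
  - both a shift item (dot before a terminal) and a complete item (shift-reduce conflict), or
  - two or more complete items (reduce-reduce conflict; the accept item [T' → T .] counts as a complete item here).

Augment with T' → T and build the canonical LR(0) collection (I0 = CLOSURE({[T' → . T]}), then GOTO on every symbol after a dot until no new states appear). It has 10 states:
  I0: { [T → . , * T], [T → . Y *], [T → . Y g Y], [T' → . T], [Y → . n], [Y → .] }  — shift, reduce
  I1: { [T → , . * T] }  — shift
  I2: { [T' → T .] }  — accept
  I3: { [T → Y . *], [T → Y . g Y] }  — shift
  I4: { [Y → n .] }  — reduce
  I5: { [T → Y * .] }  — reduce
  I6: { [T → Y g . Y], [Y → . n], [Y → .] }  — shift, reduce
  I7: { [T → Y g Y .] }  — reduce
  I8: { [T → , * . T], [T → . , * T], [T → . Y *], [T → . Y g Y], [Y → . n], [Y → .] }  — shift, reduce
  I9: { [T → , * T .] }  — reduce

Conflict in state I0:
  Shift-reduce conflict between [Y → .] and [T → . , * T]
So the grammar is NOT LR(0).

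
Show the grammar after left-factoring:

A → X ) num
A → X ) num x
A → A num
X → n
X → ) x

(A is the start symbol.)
A → X ) num A'
A' → ε
A' → x
A → A num
X → n
X → ) x

Left-factoring transforms A → αβ₁ | αβ₂ into A → αA' and A' → β₁ | β₂
(α is the longest common prefix among the alternatives). Repeat until
no nonterminal has two alternatives with a common prefix.

Round 1: A has alternatives sharing prefix 'X ) num'. Introduce A': A → X ) num A'
  Add: A' → ε
  Add: A' → x

No remaining common prefixes — done.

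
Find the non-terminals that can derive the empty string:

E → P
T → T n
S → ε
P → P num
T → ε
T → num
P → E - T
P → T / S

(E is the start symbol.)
{ 'S', 'T' }

A non-terminal is nullable if it can derive ε (the empty string): either it has an ε-production, or it has a production whose right-hand side consists entirely of nullable non-terminals.

ε-productions: S → ε, T → ε
So S, T are immediately nullable.
No further non-terminal can be added: every production for the remaining non-terminals contains a terminal or a non-nullable non-terminal.
Nullable = { 'S', 'T' }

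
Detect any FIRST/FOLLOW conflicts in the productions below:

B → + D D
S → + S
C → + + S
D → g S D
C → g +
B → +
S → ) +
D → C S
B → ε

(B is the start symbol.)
No FIRST/FOLLOW conflicts.

A FIRST/FOLLOW conflict occurs when a non-terminal N has a nullable alternative N → β (β ⇒* ε) and another alternative N → α with FIRST(α) ∩ FOLLOW(N) ≠ ∅: on such a lookahead the parser cannot decide between expanding α and letting N vanish via β.

Nullable non-terminals: B.

B: nullable alternative(s) B → ε; FOLLOW(B) = { $ }
  B → + D D: FIRST \ {ε} = { '+' } — disjoint from FOLLOW(B)
  B → +: FIRST \ {ε} = { '+' } — disjoint from FOLLOW(B)
  B → ε: FIRST \ {ε} = { } — this is the only nullable alternative, skip

C, D, S have no nullable alternative, so no FIRST/FOLLOW check is needed there.

No FIRST/FOLLOW conflicts found.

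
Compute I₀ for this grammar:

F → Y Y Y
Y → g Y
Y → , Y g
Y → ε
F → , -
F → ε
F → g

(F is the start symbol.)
{ [F → . , -], [F → . Y Y Y], [F → . g], [F → .], [F' → . F], [Y → . , Y g], [Y → . g Y], [Y → .] }

First, augment the grammar with F' → F
I₀ = CLOSURE({ [F' → . F] }):
  [F' → . F] has the dot before F: add [F → . Y Y Y], [F → . , -], [F → .], [F → . g]
  [F → . Y Y Y] has the dot before Y: add [Y → . g Y], [Y → . , Y g], [Y → .]
No further items can be added.

I₀ = { [F → . , -], [F → . Y Y Y], [F → . g], [F → .], [F' → . F], [Y → . , Y g], [Y → . g Y], [Y → .] }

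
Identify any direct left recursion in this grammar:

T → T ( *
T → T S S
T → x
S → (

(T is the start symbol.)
Direct left recursion occurs when N → N α for some non-terminal N (the right-hand side begins with the left-hand side itself).

T → T ( *: LEFT RECURSIVE (starts with T)
T → T S S: LEFT RECURSIVE (starts with T)
T → x: starts with x
S → (: starts with '('

The grammar has direct left recursion on: T.

Answer: Yes, T is left-recursive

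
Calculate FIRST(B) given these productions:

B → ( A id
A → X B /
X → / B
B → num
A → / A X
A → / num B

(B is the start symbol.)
From B → ( A id:
  - '(' is a terminal: add '(' and stop
From B → num:
  - num is a terminal: add 'num' and stop

Collecting: FIRST(B) = { '(', 'num' }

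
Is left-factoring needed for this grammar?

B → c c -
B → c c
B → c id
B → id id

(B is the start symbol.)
Left-factoring is needed when two productions for the same non-terminal
share a common prefix on the right-hand side.

Productions for B:
  B → c c -
  B → c c
  B → c id
  B → id id

Found common prefix 'c' in productions for B

Answer: Yes, B has productions with common prefix 'c'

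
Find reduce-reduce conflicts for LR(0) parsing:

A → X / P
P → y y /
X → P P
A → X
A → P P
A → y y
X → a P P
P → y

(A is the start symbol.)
Yes — I14: [A → P P .] vs [X → P P .]

A reduce-reduce conflict occurs when an LR(0) state has two complete items [A → α .] and [B → β .] — both call for a reduction, and with no lookahead the parser cannot choose between them.

Augment with A' → A and build the canonical LR(0) collection (I0 = CLOSURE({[A' → . A]}), then GOTO on every symbol after a dot until no new states appear). It has 15 states:
  I0: { [A → . P P], [A → . X / P], [A → . X], [A → . y y], [A' → . A], [P → . y y /], [P → . y], [X → . P P], [X → . a P P] }  — shift
  I1: { [A' → A .] }  — accept
  I2: { [A → P . P], [P → . y y /], [P → . y], [X → P . P] }  — shift
  I3: { [A → X . / P], [A → X .] }  — shift, reduce
  I4: { [P → . y y /], [P → . y], [X → a . P P] }  — shift
  I5: { [A → y . y], [P → y . y /], [P → y .] }  — shift, reduce
  I6: { [A → y y .], [P → y y . /] }  — shift, reduce
  I7: { [P → y y / .] }  — reduce
  I8: { [P → . y y /], [P → . y], [X → a P . P] }  — shift
  I9: { [P → y . y /], [P → y .] }  — shift, reduce
  I10: { [P → y y . /] }  — shift
  I11: { [X → a P P .] }  — reduce
  I12: { [A → X / . P], [P → . y y /], [P → . y] }  — shift
  I13: { [A → X / P .] }  — reduce
  I14: { [A → P P .], [X → P P .] }  — 2 reduces

I14 contains complete items [A → P P .], [X → P P .] — reduce-reduce conflict.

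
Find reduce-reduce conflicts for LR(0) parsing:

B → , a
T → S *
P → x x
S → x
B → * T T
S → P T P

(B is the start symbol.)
No reduce-reduce conflicts

A reduce-reduce conflict occurs when an LR(0) state has two complete items [A → α .] and [B → β .] — both call for a reduction, and with no lookahead the parser cannot choose between them.

Augment with B' → B and build the canonical LR(0) collection (I0 = CLOSURE({[B' → . B]}), then GOTO on every symbol after a dot until no new states appear). It has 15 states:
  I0: { [B → . * T T], [B → . , a], [B' → . B] }  — shift
  I1: { [B → * . T T], [P → . x x], [S → . P T P], [S → . x], [T → . S *] }  — shift
  I2: { [B → , . a] }  — shift
  I3: { [B' → B .] }  — accept
  I4: { [B → , a .] }  — reduce
  I5: { [P → . x x], [S → . P T P], [S → . x], [S → P . T P], [T → . S *] }  — shift
  I6: { [T → S . *] }  — shift
  I7: { [B → * T . T], [P → . x x], [S → . P T P], [S → . x], [T → . S *] }  — shift
  I8: { [P → x . x], [S → x .] }  — shift, reduce
  I9: { [P → x x .] }  — reduce
  I10: { [B → * T T .] }  — reduce
  I11: { [T → S * .] }  — reduce
  I12: { [P → . x x], [S → P T . P] }  — shift
  I13: { [S → P T P .] }  — reduce
  I14: { [P → x . x] }  — shift

No state contains more than one complete item.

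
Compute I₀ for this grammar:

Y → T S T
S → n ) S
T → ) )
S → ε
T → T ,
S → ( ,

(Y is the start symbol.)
{ [T → . ) )], [T → . T ,], [Y → . T S T], [Y' → . Y] }

First, augment the grammar with Y' → Y
I₀ = CLOSURE({ [Y' → . Y] }):
  [Y' → . Y] has the dot before Y: add [Y → . T S T]
  [Y → . T S T] has the dot before T: add [T → . ) )], [T → . T ,]
No further items can be added.

I₀ = { [T → . ) )], [T → . T ,], [Y → . T S T], [Y' → . Y] }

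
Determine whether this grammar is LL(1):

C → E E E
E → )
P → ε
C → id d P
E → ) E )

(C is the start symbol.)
A grammar is LL(1) if for each non-terminal N with multiple productions, the predict sets of those productions are pairwise disjoint, where PREDICT(N → α) = (FIRST(α) \ {ε}) ∪ (FOLLOW(N) if α ⇒* ε).

Relevant sets:
  FIRST(E) = { ')' }

For C:
  PREDICT(C → E E E) = { ')' }
  PREDICT(C → id d P) = { 'id' }
For E:
  PREDICT(E → ')') = { ')' }
  PREDICT(E → ')' E ')') = { ')' }
P has a single production, so nothing to check there.

Conflict found: Predict set conflict for E: { ')' }
The grammar is NOT LL(1).

Answer: No. Predict set conflict for E: { ')' }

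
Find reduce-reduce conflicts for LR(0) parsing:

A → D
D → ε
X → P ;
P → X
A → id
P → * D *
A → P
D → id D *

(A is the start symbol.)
Augment with A' → A and build the canonical LR(0) collection (I0 = CLOSURE({[A' → . A]}), then GOTO on every symbol after a dot until no new states appear). It has 13 states:
  I0: { [A → . D], [A → . P], [A → . id], [A' → . A], [D → . id D *], [D → .], [P → . * D *], [P → . X], [X → . P ;] }  — shift, reduce
  I1: { [D → . id D *], [D → .], [P → * . D *] }  — shift, reduce
  I2: { [A' → A .] }  — accept
  I3: { [A → D .] }  — reduce
  I4: { [A → P .], [X → P . ;] }  — shift, reduce
  I5: { [P → X .] }  — reduce
  I6: { [A → id .], [D → . id D *], [D → .], [D → id . D *] }  — shift, 2 reduces
  I7: { [D → id D . *] }  — shift
  I8: { [D → . id D *], [D → .], [D → id . D *] }  — shift, reduce
  I9: { [D → id D * .] }  — reduce
  I10: { [X → P ; .] }  — reduce
  I11: { [P → * D . *] }  — shift
  I12: { [P → * D * .] }  — reduce

I6 contains complete items [A → id .], [D → .] — reduce-reduce conflict.

Answer: Yes — I6: [A → id .] vs [D → .]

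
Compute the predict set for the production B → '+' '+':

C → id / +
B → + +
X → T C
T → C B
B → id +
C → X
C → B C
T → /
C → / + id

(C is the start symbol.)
PREDICT(B → '+' '+') = (FIRST(RHS) \ {ε}) ∪ (FOLLOW(B) if ε ∈ FIRST(RHS), i.e. RHS ⇒* ε)
FIRST('+' '+') = { '+' }
ε ∉ FIRST('+' '+'), so FOLLOW(B) is not added.
PREDICT(B → '+' '+') = { '+' }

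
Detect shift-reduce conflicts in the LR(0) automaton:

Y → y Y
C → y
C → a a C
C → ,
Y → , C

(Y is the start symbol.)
A shift-reduce conflict occurs when an LR(0) state has both:
  - a complete (reduce) item [A → α .] (dot at the end), and
  - a shift item [B → β . c γ] (dot before a terminal).

Augment with Y' → Y and build the canonical LR(0) collection (I0 = CLOSURE({[Y' → . Y]}), then GOTO on every symbol after a dot until no new states appear). It has 11 states:
  I0: { [Y → . , C], [Y → . y Y], [Y' → . Y] }  — shift
  I1: { [C → . ,], [C → . a a C], [C → . y], [Y → , . C] }  — shift
  I2: { [Y' → Y .] }  — accept
  I3: { [Y → . , C], [Y → . y Y], [Y → y . Y] }  — shift
  I4: { [Y → y Y .] }  — reduce
  I5: { [C → , .] }  — reduce
  I6: { [Y → , C .] }  — reduce
  I7: { [C → a . a C] }  — shift
  I8: { [C → y .] }  — reduce
  I9: { [C → . ,], [C → . a a C], [C → . y], [C → a a . C] }  — shift
  I10: { [C → a a C .] }  — reduce

No state contains both a complete item and a shift item.

Answer: No shift-reduce conflicts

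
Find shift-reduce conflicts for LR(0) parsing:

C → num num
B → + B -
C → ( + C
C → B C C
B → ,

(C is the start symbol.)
No shift-reduce conflicts

Augment with C' → C and build the canonical LR(0) collection (I0 = CLOSURE({[C' → . C]}), then GOTO on every symbol after a dot until no new states appear). It has 14 states:
  I0: { [B → . + B -], [B → . ,], [C → . ( + C], [C → . B C C], [C → . num num], [C' → . C] }  — shift
  I1: { [C → ( . + C] }  — shift
  I2: { [B → + . B -], [B → . + B -], [B → . ,] }  — shift
  I3: { [B → , .] }  — reduce
  I4: { [B → . + B -], [B → . ,], [C → . ( + C], [C → . B C C], [C → . num num], [C → B . C C] }  — shift
  I5: { [C' → C .] }  — accept
  I6: { [C → num . num] }  — shift
  I7: { [C → num num .] }  — reduce
  I8: { [B → . + B -], [B → . ,], [C → . ( + C], [C → . B C C], [C → . num num], [C → B C . C] }  — shift
  I9: { [C → B C C .] }  — reduce
  I10: { [B → + B . -] }  — shift
  I11: { [B → + B - .] }  — reduce
  I12: { [B → . + B -], [B → . ,], [C → ( + . C], [C → . ( + C], [C → . B C C], [C → . num num] }  — shift
  I13: { [C → ( + C .] }  — reduce

No state contains both a complete item and a shift item.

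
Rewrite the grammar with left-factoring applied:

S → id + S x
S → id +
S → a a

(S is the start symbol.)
Left-factoring transforms A → αβ₁ | αβ₂ into A → αA' and A' → β₁ | β₂
(α is the longest common prefix among the alternatives). Repeat until
no nonterminal has two alternatives with a common prefix.

Round 1: S has alternatives sharing prefix 'id +'. Introduce S': S → id + S'
  Add: S' → S x
  Add: S' → ε

No remaining common prefixes — done.

Resulting grammar:
S → id + S'
S' → S x
S' → ε
S → a a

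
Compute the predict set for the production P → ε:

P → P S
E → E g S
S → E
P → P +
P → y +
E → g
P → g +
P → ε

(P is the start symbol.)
PREDICT(P → ε) = (FIRST(RHS) \ {ε}) ∪ (FOLLOW(P) if ε ∈ FIRST(RHS), i.e. RHS ⇒* ε)
The right-hand side is ε (FIRST(ε) = { ε }), so the predict set is FOLLOW(P) = { $, '+', 'g' }
PREDICT(P → ε) = { $, '+', 'g' }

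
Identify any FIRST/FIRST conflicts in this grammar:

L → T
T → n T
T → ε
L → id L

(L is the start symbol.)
No FIRST/FIRST conflicts.

A FIRST/FIRST conflict occurs when two productions N → α and N → β for the same non-terminal have FIRST(α) ∩ FIRST(β) ≠ ∅ (with ε ∈ FIRST of a nullable right-hand side, so two nullable alternatives also conflict).

FIRST sets of the non-terminals at (or reachable through a nullable prefix from) the front of some alternative:
  FIRST(T) = { 'n', ε }

Productions for L:
  L → T: FIRST = { 'n', ε }
  L → id L: FIRST = { 'id' }
Productions for T:
  T → n T: FIRST = { 'n' }
  T → ε: FIRST = { ε }

All alternatives of each non-terminal have pairwise disjoint FIRST sets.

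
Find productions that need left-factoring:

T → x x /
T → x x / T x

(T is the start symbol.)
Left-factoring is needed when two productions for the same non-terminal
share a common prefix on the right-hand side.

Productions for T:
  T → x x /
  T → x x / T x

Found common prefix 'x x /' in productions for T

Answer: Yes, T has productions with common prefix 'x x /'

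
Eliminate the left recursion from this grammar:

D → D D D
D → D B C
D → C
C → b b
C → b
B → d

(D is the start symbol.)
D is directly left-recursive. The standard transformation for
  A → A α₁ | ... | A α_m | β₁ | ... | β_n
is
  A  → β₁ A' | ... | β_n A'
  A' → α₁ A' | ... | α_m A' | ε

D → C becomes D → C D'
D → D D D becomes D' → D D D'
D → D B C becomes D' → B C D'
Add D' → ε

Productions for other non-terminals are unchanged:
  C → b b
  C → b
  B → d

Resulting grammar:
D → C D'
D' → D D D'
D' → B C D'
D' → ε
C → b b
C → b
B → d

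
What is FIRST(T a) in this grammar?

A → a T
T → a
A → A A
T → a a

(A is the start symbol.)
{ 'a' }

FIRST sets of the non-terminals involved (from the grammar, by fixed-point iteration):
  FIRST(T) = { 'a' }

To compute FIRST(T a), process the symbols left to right:
Symbol T is a non-terminal. Add FIRST(T) \ {ε} = { 'a' }
T is not nullable (ε ∉ FIRST(T)), so stop here.
FIRST(T a) = { 'a' }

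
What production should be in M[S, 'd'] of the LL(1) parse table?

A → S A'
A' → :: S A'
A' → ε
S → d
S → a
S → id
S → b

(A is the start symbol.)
S → d

To find M[S, 'd'], we find productions for S where 'd' is in the predict set (PREDICT(N → α) = (FIRST(α) \ {ε}) ∪ (FOLLOW(N) if α ⇒* ε)).

S → d: PREDICT = { 'd' }
  'd' is in predict set, so this production goes in M[S, 'd']
S → a: PREDICT = { 'a' }
S → id: PREDICT = { 'id' }
S → b: PREDICT = { 'b' }

M[S, 'd'] = S → d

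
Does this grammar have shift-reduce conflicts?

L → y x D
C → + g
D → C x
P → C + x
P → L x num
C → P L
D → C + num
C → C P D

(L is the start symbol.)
Augment with L' → L and build the canonical LR(0) collection (I0 = CLOSURE({[L' → . L]}), then GOTO on every symbol after a dot until no new states appear). It has 22 states:
  I0: { [L → . y x D], [L' → . L] }  — shift
  I1: { [L' → L .] }  — accept
  I2: { [L → y . x D] }  — shift
  I3: { [C → . + g], [C → . C P D], [C → . P L], [D → . C + num], [D → . C x], [L → . y x D], [L → y x . D], [P → . C + x], [P → . L x num] }  — shift
  I4: { [C → + . g] }  — shift
  I5: { [C → . + g], [C → . C P D], [C → . P L], [C → C . P D], [D → C . + num], [D → C . x], [L → . y x D], [P → . C + x], [P → . L x num], [P → C . + x] }  — shift
  I6: { [L → y x D .] }  — reduce
  I7: { [P → L . x num] }  — shift
  I8: { [C → P . L], [L → . y x D] }  — shift
  I9: { [C → P L .] }  — reduce
  I10: { [P → L x . num] }  — shift
  I11: { [P → L x num .] }  — reduce
  I12: { [C → + . g], [D → C + . num], [P → C + . x] }  — shift
  I13: { [C → . + g], [C → . C P D], [C → . P L], [C → C . P D], [L → . y x D], [P → . C + x], [P → . L x num], [P → C . + x] }  — shift
  I14: { [C → . + g], [C → . C P D], [C → . P L], [C → C P . D], [C → P . L], [D → . C + num], [D → . C x], [L → . y x D], [P → . C + x], [P → . L x num] }  — shift
  I15: { [D → C x .] }  — reduce
  I16: { [C → C P D .] }  — reduce
  I17: { [C → P L .], [P → L . x num] }  — shift, reduce
  I18: { [C → + . g], [P → C + . x] }  — shift
  I19: { [C → + g .] }  — reduce
  I20: { [P → C + x .] }  — reduce
  I21: { [D → C + num .] }  — reduce

I17 contains reduce item [C → P L .] and shift item [P → L . x num] — shift-reduce conflict.

Answer: Yes — I17: [C → P L .] vs [P → L . x num]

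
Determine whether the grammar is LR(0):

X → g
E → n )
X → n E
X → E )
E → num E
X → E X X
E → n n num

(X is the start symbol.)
Yes, the grammar is LR(0)

Augment with X' → X and build the canonical LR(0) collection (I0 = CLOSURE({[X' → . X]}), then GOTO on every symbol after a dot until no new states appear). It has 16 states:
  I0: { [E → . n )], [E → . n n num], [E → . num E], [X → . E )], [X → . E X X], [X → . g], [X → . n E], [X' → . X] }  — shift
  I1: { [E → . n )], [E → . n n num], [E → . num E], [X → . E )], [X → . E X X], [X → . g], [X → . n E], [X → E . )], [X → E . X X] }  — shift
  I2: { [X' → X .] }  — accept
  I3: { [X → g .] }  — reduce
  I4: { [E → . n )], [E → . n n num], [E → . num E], [E → n . )], [E → n . n num], [X → n . E] }  — shift
  I5: { [E → . n )], [E → . n n num], [E → . num E], [E → num . E] }  — shift
  I6: { [E → num E .] }  — reduce
  I7: { [E → n . )], [E → n . n num] }  — shift
  I8: { [E → n ) .] }  — reduce
  I9: { [E → n n . num] }  — shift
  I10: { [E → n n num .] }  — reduce
  I11: { [X → n E .] }  — reduce
  I12: { [E → n . )], [E → n . n num], [E → n n . num] }  — shift
  I13: { [X → E ) .] }  — reduce
  I14: { [E → . n )], [E → . n n num], [E → . num E], [X → . E )], [X → . E X X], [X → . g], [X → . n E], [X → E X . X] }  — shift
  I15: { [X → E X X .] }  — reduce

Every state is either a pure shift/goto state or contains exactly one complete item and nothing to shift — no conflicts. The grammar is LR(0).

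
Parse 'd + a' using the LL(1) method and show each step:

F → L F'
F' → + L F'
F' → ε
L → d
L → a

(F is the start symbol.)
LL(1) parsing maintains a stack (initially the start symbol over $) and the input. At each step: if the stack top is a terminal, match it against the current input token; if it is a non-terminal N, replace it with the RHS of M[N, lookahead] (the unique production whose predict set contains the lookahead).

Stack is shown with the top on the left.

Stack     Input    Action
-------------------------
F $       d + a $  output F → L F'
L F' $    d + a $  output L → d
d F' $    d + a $  match 'd'
F' $      + a $    output F' → + L F'
+ L F' $  + a $    match '+'
L F' $    a $      output L → a
a F' $    a $      match 'a'
F' $      $        output F' → ε
$         $        accept

The string is accepted.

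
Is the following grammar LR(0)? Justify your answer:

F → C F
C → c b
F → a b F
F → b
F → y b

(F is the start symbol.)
A grammar is LR(0) if no state in the canonical LR(0) collection has:
  - both a shift item (dot before a terminal) and a complete item (shift-reduce conflict), or
  - two or more complete items (reduce-reduce conflict; the accept item [F' → F .] counts as a complete item here).

Augment with F' → F and build the canonical LR(0) collection (I0 = CLOSURE({[F' → . F]}), then GOTO on every symbol after a dot until no new states appear). It has 12 states:
  I0: { [C → . c b], [F → . C F], [F → . a b F], [F → . b], [F → . y b], [F' → . F] }  — shift
  I1: { [C → . c b], [F → . C F], [F → . a b F], [F → . b], [F → . y b], [F → C . F] }  — shift
  I2: { [F' → F .] }  — accept
  I3: { [F → a . b F] }  — shift
  I4: { [F → b .] }  — reduce
  I5: { [C → c . b] }  — shift
  I6: { [F → y . b] }  — shift
  I7: { [F → y b .] }  — reduce
  I8: { [C → c b .] }  — reduce
  I9: { [C → . c b], [F → . C F], [F → . a b F], [F → . b], [F → . y b], [F → a b . F] }  — shift
  I10: { [F → a b F .] }  — reduce
  I11: { [F → C F .] }  — reduce

Every state is either a pure shift/goto state or contains exactly one complete item and nothing to shift — no conflicts. The grammar is LR(0).

Answer: Yes, the grammar is LR(0)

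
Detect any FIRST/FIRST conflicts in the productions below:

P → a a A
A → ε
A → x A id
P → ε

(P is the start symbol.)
No FIRST/FIRST conflicts.

Productions for P:
  P → a a A: FIRST = { 'a' }
  P → ε: FIRST = { ε }
Productions for A:
  A → ε: FIRST = { ε }
  A → x A id: FIRST = { 'x' }

All alternatives of each non-terminal have pairwise disjoint FIRST sets.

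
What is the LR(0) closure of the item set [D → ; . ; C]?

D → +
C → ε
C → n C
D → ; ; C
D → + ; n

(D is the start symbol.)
{ [D → ; . ; C] }

Start with: [D → ; . ; C]
The dot precedes the terminal ';', so nothing is added.

CLOSURE = { [D → ; . ; C] }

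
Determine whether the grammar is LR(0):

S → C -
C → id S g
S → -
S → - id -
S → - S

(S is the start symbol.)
A grammar is LR(0) if no state in the canonical LR(0) collection has:
  - both a shift item (dot before a terminal) and a complete item (shift-reduce conflict), or
  - two or more complete items (reduce-reduce conflict; the accept item [S' → S .] counts as a complete item here).

Augment with S' → S and build the canonical LR(0) collection (I0 = CLOSURE({[S' → . S]}), then GOTO on every symbol after a dot until no new states appear). It has 11 states:
  I0: { [C → . id S g], [S → . - S], [S → . - id -], [S → . -], [S → . C -], [S' → . S] }  — shift
  I1: { [C → . id S g], [S → - . S], [S → - . id -], [S → - .], [S → . - S], [S → . - id -], [S → . -], [S → . C -] }  — shift, reduce
  I2: { [S → C . -] }  — shift
  I3: { [S' → S .] }  — accept
  I4: { [C → . id S g], [C → id . S g], [S → . - S], [S → . - id -], [S → . -], [S → . C -] }  — shift
  I5: { [C → id S . g] }  — shift
  I6: { [C → id S g .] }  — reduce
  I7: { [S → C - .] }  — reduce
  I8: { [S → - S .] }  — reduce
  I9: { [C → . id S g], [C → id . S g], [S → - id . -], [S → . - S], [S → . - id -], [S → . -], [S → . C -] }  — shift
  I10: { [C → . id S g], [S → - . S], [S → - . id -], [S → - .], [S → - id - .], [S → . - S], [S → . - id -], [S → . -], [S → . C -] }  — shift, 2 reduces

Conflict in state I1:
  Shift-reduce conflict between [S → - .] and [C → . id S g]
So the grammar is NOT LR(0).

Answer: No. Shift-reduce conflict between [S → - .] and [C → . id S g]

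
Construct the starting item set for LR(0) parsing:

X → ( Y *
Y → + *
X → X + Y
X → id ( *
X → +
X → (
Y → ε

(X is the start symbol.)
{ [X → . ( Y *], [X → . (], [X → . +], [X → . X + Y], [X → . id ( *], [X' → . X] }

First, augment the grammar with X' → X
I₀ = CLOSURE({ [X' → . X] }):
  [X' → . X] has the dot before X: add [X → . ( Y *], [X → . X + Y], [X → . id ( *], [X → . +], [X → . (]
No further items can be added.

I₀ = { [X → . ( Y *], [X → . (], [X → . +], [X → . X + Y], [X → . id ( *], [X' → . X] }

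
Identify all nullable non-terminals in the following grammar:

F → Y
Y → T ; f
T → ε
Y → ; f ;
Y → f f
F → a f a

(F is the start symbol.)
{ 'T' }

A non-terminal is nullable if it can derive ε (the empty string): either it has an ε-production, or it has a production whose right-hand side consists entirely of nullable non-terminals.

ε-productions: T → ε
So T is immediately nullable.
No further non-terminal can be added: every production for the remaining non-terminals contains a terminal or a non-nullable non-terminal.
Nullable = { 'T' }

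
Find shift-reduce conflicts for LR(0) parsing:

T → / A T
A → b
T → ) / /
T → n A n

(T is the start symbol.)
No shift-reduce conflicts

A shift-reduce conflict occurs when an LR(0) state has both:
  - a complete (reduce) item [A → α .] (dot at the end), and
  - a shift item [B → β . c γ] (dot before a terminal).

Augment with T' → T and build the canonical LR(0) collection (I0 = CLOSURE({[T' → . T]}), then GOTO on every symbol after a dot until no new states appear). It has 12 states:
  I0: { [T → . ) / /], [T → . / A T], [T → . n A n], [T' → . T] }  — shift
  I1: { [T → ) . / /] }  — shift
  I2: { [A → . b], [T → / . A T] }  — shift
  I3: { [T' → T .] }  — accept
  I4: { [A → . b], [T → n . A n] }  — shift
  I5: { [T → n A . n] }  — shift
  I6: { [A → b .] }  — reduce
  I7: { [T → n A n .] }  — reduce
  I8: { [T → . ) / /], [T → . / A T], [T → . n A n], [T → / A . T] }  — shift
  I9: { [T → / A T .] }  — reduce
  I10: { [T → ) / . /] }  — shift
  I11: { [T → ) / / .] }  — reduce

No state contains both a complete item and a shift item.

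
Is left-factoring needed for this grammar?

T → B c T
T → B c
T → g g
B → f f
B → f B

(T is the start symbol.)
Left-factoring is needed when two productions for the same non-terminal
share a common prefix on the right-hand side.

Productions for T:
  T → B c T
  T → B c
  T → g g
Productions for B:
  B → f f
  B → f B

Found common prefix 'B c' in productions for T
Found common prefix 'f' in productions for B

Answer: Yes, T has productions with common prefix 'B c'; B has productions with common prefix 'f'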